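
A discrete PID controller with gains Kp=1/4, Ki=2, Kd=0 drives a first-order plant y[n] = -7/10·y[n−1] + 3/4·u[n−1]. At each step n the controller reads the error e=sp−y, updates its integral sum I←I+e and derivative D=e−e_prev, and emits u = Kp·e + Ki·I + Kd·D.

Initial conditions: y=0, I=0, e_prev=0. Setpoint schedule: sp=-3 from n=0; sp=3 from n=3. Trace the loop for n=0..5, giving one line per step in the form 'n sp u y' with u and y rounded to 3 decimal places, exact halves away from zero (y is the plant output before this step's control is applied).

(exact arithmetic carried between steps; '≈' marks a value shown rounded to 6 d.p. or computed from one; I and e_prev carry over from the previous line; the table rounds u and y to 3 d.p., halves away from zero)
n=0: y=0, sp=-3, e=sp−y=-3; I=-3, D=e−e_prev=-3; u=1/4·(-3)+2·(-3)+0·(-3)=-6.75; next y=-7/10·0+3/4·(-6.75)=-5.0625
n=1: y=-5.0625, sp=-3, e=sp−y=2.0625; I=-0.9375, D=e−e_prev=5.0625; u=1/4·2.0625+2·(-0.9375)+0·5.0625=-1.359375; next y=-7/10·(-5.0625)+3/4·(-1.359375)≈2.524219
n=2: y≈2.524219, sp=-3, e=sp−y≈-5.524219; I≈-6.461719, D=e−e_prev≈-7.586719; u=1/4·(-5.524219)+2·(-6.461719)+0·(-7.586719)≈-14.304492; next y=-7/10·2.524219+3/4·(-14.304492)≈-12.495322
n=3: y≈-12.495322, sp=3, e=sp−y≈15.495322; I≈9.033604, D=e−e_prev≈21.019541; u=1/4·15.495322+2·9.033604+0·21.019541≈21.941038; next y=-7/10·(-12.495322)+3/4·21.941038≈25.202504
n=4: y≈25.202504, sp=3, e=sp−y≈-22.202504; I≈-13.168900, D=e−e_prev≈-37.697826; u=1/4·(-22.202504)+2·(-13.168900)+0·(-37.697826)≈-31.888426; next y=-7/10·25.202504+3/4·(-31.888426)≈-41.558073
n=5: y≈-41.558073, sp=3, e=sp−y≈44.558073; I≈31.389172, D=e−e_prev≈66.760576; u=1/4·44.558073+2·31.389172+0·66.760576≈73.917863; next y=-7/10·(-41.558073)+3/4·73.917863≈84.529048

0 -3 -6.750 0.000
1 -3 -1.359 -5.063
2 -3 -14.304 2.524
3 3 21.941 -12.495
4 3 -31.888 25.203
5 3 73.918 -41.558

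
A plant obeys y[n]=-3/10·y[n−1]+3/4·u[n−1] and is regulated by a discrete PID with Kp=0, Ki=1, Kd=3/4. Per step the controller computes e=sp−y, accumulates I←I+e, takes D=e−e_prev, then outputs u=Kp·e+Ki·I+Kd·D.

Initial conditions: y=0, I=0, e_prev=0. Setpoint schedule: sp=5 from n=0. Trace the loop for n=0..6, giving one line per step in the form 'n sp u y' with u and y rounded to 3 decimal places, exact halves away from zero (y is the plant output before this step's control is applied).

(exact arithmetic carried between steps; '≈' marks a value shown rounded to 6 d.p. or computed from one; I and e_prev carry over from the previous line; the table rounds u and y to 3 d.p., halves away from zero)
n=0: y=0, sp=5, e=sp−y=5; I=5, D=e−e_prev=5; u=0·5+1·5+3/4·5=8.75; next y=-3/10·0+3/4·8.75=6.5625
n=1: y=6.5625, sp=5, e=sp−y=-1.5625; I=3.4375, D=e−e_prev=-6.5625; u=0·(-1.5625)+1·3.4375+3/4·(-6.5625)=-1.484375; next y=-3/10·6.5625+3/4·(-1.484375)≈-3.082031
n=2: y≈-3.082031, sp=5, e=sp−y≈8.082031; I≈11.519531, D=e−e_prev≈9.644531; u=0·8.082031+1·11.519531+3/4·9.644531≈18.752930; next y=-3/10·(-3.082031)+3/4·18.752930≈14.989307
n=3: y≈14.989307, sp=5, e=sp−y≈-9.989307; I≈1.530225, D=e−e_prev≈-18.071338; u=0·(-9.989307)+1·1.530225+3/4·(-18.071338)≈-12.023279; next y=-3/10·14.989307+3/4·(-12.023279)≈-13.514251
n=4: y≈-13.514251, sp=5, e=sp−y≈18.514251; I≈20.044476, D=e−e_prev≈28.503558; u=0·18.514251+1·20.044476+3/4·28.503558≈41.422144; next y=-3/10·(-13.514251)+3/4·41.422144≈35.120883
n=5: y≈35.120883, sp=5, e=sp−y≈-30.120883; I≈-10.076408, D=e−e_prev≈-48.635134; u=0·(-30.120883)+1·(-10.076408)+3/4·(-48.635134)≈-46.552758; next y=-3/10·35.120883+3/4·(-46.552758)≈-45.450834
n=6: y≈-45.450834, sp=5, e=sp−y≈50.450834; I≈40.374426, D=e−e_prev≈80.571717; u=0·50.450834+1·40.374426+3/4·80.571717≈100.803214; next y=-3/10·(-45.450834)+3/4·100.803214≈89.237661

0 5 8.750 0.000
1 5 -1.484 6.563
2 5 18.753 -3.082
3 5 -12.023 14.989
4 5 41.422 -13.514
5 5 -46.553 35.121
6 5 100.803 -45.451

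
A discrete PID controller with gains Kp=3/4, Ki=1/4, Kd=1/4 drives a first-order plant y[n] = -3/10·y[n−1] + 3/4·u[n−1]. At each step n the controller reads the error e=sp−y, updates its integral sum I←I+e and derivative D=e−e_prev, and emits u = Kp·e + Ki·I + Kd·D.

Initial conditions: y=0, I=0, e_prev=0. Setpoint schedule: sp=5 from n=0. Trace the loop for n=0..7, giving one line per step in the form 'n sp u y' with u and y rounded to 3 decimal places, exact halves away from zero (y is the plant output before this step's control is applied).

(exact arithmetic carried between steps; '≈' marks a value shown rounded to 6 d.p. or computed from one; I and e_prev carry over from the previous line; the table rounds u and y to 3 d.p., halves away from zero)
n=0: y=0, sp=5, e=sp−y=5; I=5, D=e−e_prev=5; u=3/4·5+1/4·5+1/4·5=6.25; next y=-3/10·0+3/4·6.25=4.6875
n=1: y=4.6875, sp=5, e=sp−y=0.3125; I=5.3125, D=e−e_prev=-4.6875; u=3/4·0.3125+1/4·5.3125+1/4·(-4.6875)=0.390625; next y=-3/10·4.6875+3/4·0.390625≈-1.113281
n=2: y≈-1.113281, sp=5, e=sp−y≈6.113281; I≈11.425781, D=e−e_prev≈5.800781; u=3/4·6.113281+1/4·11.425781+1/4·5.800781≈8.891602; next y=-3/10·(-1.113281)+3/4·8.891602≈7.002686
n=3: y≈7.002686, sp=5, e=sp−y≈-2.002686; I≈9.423096, D=e−e_prev≈-8.115967; u=3/4·(-2.002686)+1/4·9.423096+1/4·(-8.115967)≈-1.175232; next y=-3/10·7.002686+3/4·(-1.175232)≈-2.982230
n=4: y≈-2.982230, sp=5, e=sp−y≈7.982230; I≈17.405325, D=e−e_prev≈9.984915; u=3/4·7.982230+1/4·17.405325+1/4·9.984915≈12.834232; next y=-3/10·(-2.982230)+3/4·12.834232≈10.520343
n=5: y≈10.520343, sp=5, e=sp−y≈-5.520343; I≈11.884982, D=e−e_prev≈-13.502573; u=3/4·(-5.520343)+1/4·11.884982+1/4·(-13.502573)≈-4.544655; next y=-3/10·10.520343+3/4·(-4.544655)≈-6.564594
n=6: y≈-6.564594, sp=5, e=sp−y≈11.564594; I≈23.449576, D=e−e_prev≈17.084937; u=3/4·11.564594+1/4·23.449576+1/4·17.084937≈18.807074; next y=-3/10·(-6.564594)+3/4·18.807074≈16.074684
n=7: y≈16.074684, sp=5, e=sp−y≈-11.074684; I≈12.374893, D=e−e_prev≈-22.639278; u=3/4·(-11.074684)+1/4·12.374893+1/4·(-22.639278)≈-10.872109; next y=-3/10·16.074684+3/4·(-10.872109)≈-12.976487

0 5 6.250 0.000
1 5 0.391 4.688
2 5 8.892 -1.113
3 5 -1.175 7.003
4 5 12.834 -2.982
5 5 -4.545 10.520
6 5 18.807 -6.565
7 5 -10.872 16.075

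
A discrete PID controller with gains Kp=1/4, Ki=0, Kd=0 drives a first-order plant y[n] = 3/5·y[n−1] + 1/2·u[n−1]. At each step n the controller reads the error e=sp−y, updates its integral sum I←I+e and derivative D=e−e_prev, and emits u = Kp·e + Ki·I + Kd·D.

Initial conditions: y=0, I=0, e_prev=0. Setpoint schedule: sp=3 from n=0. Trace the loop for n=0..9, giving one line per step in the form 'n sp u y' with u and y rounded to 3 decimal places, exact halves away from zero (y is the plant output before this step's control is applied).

0 3 0.750 0.000
1 3 0.656 0.375
2 3 0.612 0.553
3 3 0.591 0.638
4 3 0.581 0.678
5 3 0.576 0.697
6 3 0.573 0.706
7 3 0.572 0.710
8 3 0.572 0.712
9 3 0.572 0.713

(exact arithmetic carried between steps; '≈' marks a value shown rounded to 6 d.p. or computed from one; I and e_prev carry over from the previous line; the table rounds u and y to 3 d.p., halves away from zero)
n=0: y=0, sp=3, e=sp−y=3; I=3, D=e−e_prev=3; u=1/4·3+0·3+0·3=0.75; next y=3/5·0+1/2·0.75=0.375
n=1: y=0.375, sp=3, e=sp−y=2.625; I=5.625, D=e−e_prev=-0.375; u=1/4·2.625+0·5.625+0·(-0.375)=0.65625; next y=3/5·0.375+1/2·0.65625=0.553125
n=2: y=0.553125, sp=3, e=sp−y=2.446875; I=8.071875, D=e−e_prev=-0.178125; u=1/4·2.446875+0·8.071875+0·(-0.178125)≈0.611719; next y=3/5·0.553125+1/2·0.611719≈0.637734
n=3: y≈0.637734, sp=3, e=sp−y≈2.362266; I≈10.434141, D=e−e_prev≈-0.084609; u=1/4·2.362266+0·10.434141+0·(-0.084609)≈0.590566; next y=3/5·0.637734+1/2·0.590566≈0.677924
n=4: y≈0.677924, sp=3, e=sp−y≈2.322076; I≈12.756217, D=e−e_prev≈-0.040189; u=1/4·2.322076+0·12.756217+0·(-0.040189)≈0.580519; next y=3/5·0.677924+1/2·0.580519≈0.697014
n=5: y≈0.697014, sp=3, e=sp−y≈2.302986; I≈15.059203, D=e−e_prev≈-0.019090; u=1/4·2.302986+0·15.059203+0·(-0.019090)≈0.575747; next y=3/5·0.697014+1/2·0.575747≈0.706082
n=6: y≈0.706082, sp=3, e=sp−y≈2.293918; I≈17.353121, D=e−e_prev≈-0.009068; u=1/4·2.293918+0·17.353121+0·(-0.009068)≈0.573480; next y=3/5·0.706082+1/2·0.573480≈0.710389
n=7: y≈0.710389, sp=3, e=sp−y≈2.289611; I≈19.642733, D=e−e_prev≈-0.004307; u=1/4·2.289611+0·19.642733+0·(-0.004307)≈0.572403; next y=3/5·0.710389+1/2·0.572403≈0.712435
n=8: y≈0.712435, sp=3, e=sp−y≈2.287565; I≈21.930298, D=e−e_prev≈-0.002046; u=1/4·2.287565+0·21.930298+0·(-0.002046)≈0.571891; next y=3/5·0.712435+1/2·0.571891≈0.713406
n=9: y≈0.713406, sp=3, e=sp−y≈2.286594; I≈24.216892, D=e−e_prev≈-0.000972; u=1/4·2.286594+0·24.216892+0·(-0.000972)≈0.571648; next y=3/5·0.713406+1/2·0.571648≈0.713868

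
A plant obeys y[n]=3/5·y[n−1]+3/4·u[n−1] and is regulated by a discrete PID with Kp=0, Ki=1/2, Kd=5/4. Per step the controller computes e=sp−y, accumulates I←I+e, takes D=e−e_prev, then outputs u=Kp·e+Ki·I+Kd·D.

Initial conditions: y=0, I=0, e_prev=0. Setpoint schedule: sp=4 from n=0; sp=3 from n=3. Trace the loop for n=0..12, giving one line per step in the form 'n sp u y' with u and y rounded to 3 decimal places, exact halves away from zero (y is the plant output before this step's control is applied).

0 4 7.000 0.000
1 4 -5.188 5.250
2 4 11.234 -0.741
3 3 -10.897 7.981
4 3 18.653 -3.384
5 3 -19.212 11.959
6 3 29.075 -7.234
7 3 -33.024 17.466
8 3 46.188 -14.288
9 3 -55.484 26.068
10 3 74.498 -25.972
11 3 -92.026 40.290
12 3 121.144 -44.845

(exact arithmetic carried between steps; '≈' marks a value shown rounded to 6 d.p. or computed from one; I and e_prev carry over from the previous line; the table rounds u and y to 3 d.p., halves away from zero)
n=0: y=0, sp=4, e=sp−y=4; I=4, D=e−e_prev=4; u=0·4+1/2·4+5/4·4=7; next y=3/5·0+3/4·7=5.25
n=1: y=5.25, sp=4, e=sp−y=-1.25; I=2.75, D=e−e_prev=-5.25; u=0·(-1.25)+1/2·2.75+5/4·(-5.25)=-5.1875; next y=3/5·5.25+3/4·(-5.1875)=-0.740625
n=2: y=-0.740625, sp=4, e=sp−y=4.740625; I=7.490625, D=e−e_prev=5.990625; u=0·4.740625+1/2·7.490625+5/4·5.990625≈11.233594; next y=3/5·(-0.740625)+3/4·11.233594≈7.980820
n=3: y≈7.980820, sp=3, e=sp−y≈-4.980820; I≈2.509805, D=e−e_prev≈-9.721445; u=0·(-4.980820)+1/2·2.509805+5/4·(-9.721445)≈-10.896904; next y=3/5·7.980820+3/4·(-10.896904)≈-3.384186
n=4: y≈-3.384186, sp=3, e=sp−y≈6.384186; I≈8.893991, D=e−e_prev≈11.365006; u=0·6.384186+1/2·8.893991+5/4·11.365006≈18.653253; next y=3/5·(-3.384186)+3/4·18.653253≈11.959428
n=5: y≈11.959428, sp=3, e=sp−y≈-8.959428; I≈-0.065438, D=e−e_prev≈-15.343614; u=0·(-8.959428)+1/2·(-0.065438)+5/4·(-15.343614)≈-19.212237; next y=3/5·11.959428+3/4·(-19.212237)≈-7.233521
n=6: y≈-7.233521, sp=3, e=sp−y≈10.233521; I≈10.168083, D=e−e_prev≈19.192949; u=0·10.233521+1/2·10.168083+5/4·19.192949≈29.075228; next y=3/5·(-7.233521)+3/4·29.075228≈17.466308
n=7: y≈17.466308, sp=3, e=sp−y≈-14.466308; I≈-4.298225, D=e−e_prev≈-24.699829; u=0·(-14.466308)+1/2·(-4.298225)+5/4·(-24.699829)≈-33.023899; next y=3/5·17.466308+3/4·(-33.023899)≈-14.288139
n=8: y≈-14.288139, sp=3, e=sp−y≈17.288139; I≈12.989914, D=e−e_prev≈31.754448; u=0·17.288139+1/2·12.989914+5/4·31.754448≈46.188016; next y=3/5·(-14.288139)+3/4·46.188016≈26.068129
n=9: y≈26.068129, sp=3, e=sp−y≈-23.068129; I≈-10.078215, D=e−e_prev≈-40.356268; u=0·(-23.068129)+1/2·(-10.078215)+5/4·(-40.356268)≈-55.484442; next y=3/5·26.068129+3/4·(-55.484442)≈-25.972455
n=10: y≈-25.972455, sp=3, e=sp−y≈28.972455; I≈18.894240, D=e−e_prev≈52.040583; u=0·28.972455+1/2·18.894240+5/4·52.040583≈74.497849; next y=3/5·(-25.972455)+3/4·74.497849≈40.289914
n=11: y≈40.289914, sp=3, e=sp−y≈-37.289914; I≈-18.395674, D=e−e_prev≈-66.262368; u=0·(-37.289914)+1/2·(-18.395674)+5/4·(-66.262368)≈-92.025798; next y=3/5·40.289914+3/4·(-92.025798)≈-44.845400
n=12: y≈-44.845400, sp=3, e=sp−y≈47.845400; I≈29.449726, D=e−e_prev≈85.135314; u=0·47.845400+1/2·29.449726+5/4·85.135314≈121.144005; next y=3/5·(-44.845400)+3/4·121.144005≈63.950764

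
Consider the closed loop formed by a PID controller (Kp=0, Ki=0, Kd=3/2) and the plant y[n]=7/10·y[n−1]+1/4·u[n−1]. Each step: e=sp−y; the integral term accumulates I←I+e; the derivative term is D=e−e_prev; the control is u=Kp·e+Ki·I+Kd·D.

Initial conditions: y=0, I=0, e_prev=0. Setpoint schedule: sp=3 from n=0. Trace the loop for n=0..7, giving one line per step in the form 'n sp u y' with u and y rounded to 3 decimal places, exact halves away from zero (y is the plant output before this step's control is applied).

0 3 4.500 0.000
1 3 -1.688 1.125
2 3 1.139 0.366
3 3 -0.263 0.541
4 3 0.342 0.313
5 3 0.013 0.304
6 3 0.132 0.216
7 3 0.048 0.184

(exact arithmetic carried between steps; '≈' marks a value shown rounded to 6 d.p. or computed from one; I and e_prev carry over from the previous line; the table rounds u and y to 3 d.p., halves away from zero)
n=0: y=0, sp=3, e=sp−y=3; I=3, D=e−e_prev=3; u=0·3+0·3+3/2·3=4.5; next y=7/10·0+1/4·4.5=1.125
n=1: y=1.125, sp=3, e=sp−y=1.875; I=4.875, D=e−e_prev=-1.125; u=0·1.875+0·4.875+3/2·(-1.125)=-1.6875; next y=7/10·1.125+1/4·(-1.6875)=0.365625
n=2: y=0.365625, sp=3, e=sp−y=2.634375; I=7.509375, D=e−e_prev=0.759375; u=0·2.634375+0·7.509375+3/2·0.759375≈1.139063; next y=7/10·0.365625+1/4·1.139063≈0.540703
n=3: y≈0.540703, sp=3, e=sp−y≈2.459297; I≈9.968672, D=e−e_prev≈-0.175078; u=0·2.459297+0·9.968672+3/2·(-0.175078)≈-0.262617; next y=7/10·0.540703+1/4·(-0.262617)≈0.312838
n=4: y≈0.312838, sp=3, e=sp−y≈2.687162; I≈12.655834, D=e−e_prev≈0.227865; u=0·2.687162+0·12.655834+3/2·0.227865≈0.341798; next y=7/10·0.312838+1/4·0.341798≈0.304436
n=5: y≈0.304436, sp=3, e=sp−y≈2.695564; I≈15.351398, D=e−e_prev≈0.008402; u=0·2.695564+0·15.351398+3/2·0.008402≈0.012603; next y=7/10·0.304436+1/4·0.012603≈0.216256
n=6: y≈0.216256, sp=3, e=sp−y≈2.783744; I≈18.135142, D=e−e_prev≈0.088180; u=0·2.783744+0·18.135142+3/2·0.088180≈0.132270; next y=7/10·0.216256+1/4·0.132270≈0.184447
n=7: y≈0.184447, sp=3, e=sp−y≈2.815553; I≈20.950695, D=e−e_prev≈0.031809; u=0·2.815553+0·20.950695+3/2·0.031809≈0.047714; next y=7/10·0.184447+1/4·0.047714≈0.141041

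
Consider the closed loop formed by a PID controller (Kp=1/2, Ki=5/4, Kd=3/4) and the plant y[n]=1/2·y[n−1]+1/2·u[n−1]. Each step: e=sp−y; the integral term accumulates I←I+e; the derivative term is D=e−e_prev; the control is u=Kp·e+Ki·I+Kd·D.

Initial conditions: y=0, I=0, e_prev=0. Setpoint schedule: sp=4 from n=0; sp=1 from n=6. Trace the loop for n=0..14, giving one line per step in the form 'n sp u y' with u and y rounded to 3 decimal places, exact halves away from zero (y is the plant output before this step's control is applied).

(exact arithmetic carried between steps; '≈' marks a value shown rounded to 6 d.p. or computed from one; I and e_prev carry over from the previous line; the table rounds u and y to 3 d.p., halves away from zero)
n=0: y=0, sp=4, e=sp−y=4; I=4, D=e−e_prev=4; u=1/2·4+5/4·4+3/4·4=10; next y=1/2·0+1/2·10=5
n=1: y=5, sp=4, e=sp−y=-1; I=3, D=e−e_prev=-5; u=1/2·(-1)+5/4·3+3/4·(-5)=-0.5; next y=1/2·5+1/2·(-0.5)=2.25
n=2: y=2.25, sp=4, e=sp−y=1.75; I=4.75, D=e−e_prev=2.75; u=1/2·1.75+5/4·4.75+3/4·2.75=8.875; next y=1/2·2.25+1/2·8.875=5.5625
n=3: y=5.5625, sp=4, e=sp−y=-1.5625; I=3.1875, D=e−e_prev=-3.3125; u=1/2·(-1.5625)+5/4·3.1875+3/4·(-3.3125)=0.71875; next y=1/2·5.5625+1/2·0.71875=3.140625
n=4: y=3.140625, sp=4, e=sp−y=0.859375; I=4.046875, D=e−e_prev=2.421875; u=1/2·0.859375+5/4·4.046875+3/4·2.421875≈7.304688; next y=1/2·3.140625+1/2·7.304688≈5.222656
n=5: y≈5.222656, sp=4, e=sp−y≈-1.222656; I≈2.824219, D=e−e_prev≈-2.082031; u=1/2·(-1.222656)+5/4·2.824219+3/4·(-2.082031)≈1.357422; next y=1/2·5.222656+1/2·1.357422≈3.290039
n=6: y≈3.290039, sp=1, e=sp−y≈-2.290039; I≈0.534180, D=e−e_prev≈-1.067383; u=1/2·(-2.290039)+5/4·0.534180+3/4·(-1.067383)≈-1.277832; next y=1/2·3.290039+1/2·(-1.277832)≈1.006104
n=7: y≈1.006104, sp=1, e=sp−y≈-0.006104; I≈0.528076, D=e−e_prev≈2.283936; u=1/2·(-0.006104)+5/4·0.528076+3/4·2.283936≈2.369995; next y=1/2·1.006104+1/2·2.369995≈1.688049
n=8: y≈1.688049, sp=1, e=sp−y≈-0.688049; I≈-0.159973, D=e−e_prev≈-0.681946; u=1/2·(-0.688049)+5/4·(-0.159973)+3/4·(-0.681946)≈-1.055450; next y=1/2·1.688049+1/2·(-1.055450)≈0.316299
n=9: y≈0.316299, sp=1, e=sp−y≈0.683701; I≈0.523727, D=e−e_prev≈1.371750; u=1/2·0.683701+5/4·0.523727+3/4·1.371750≈2.025322; next y=1/2·0.316299+1/2·2.025322≈1.170811
n=10: y≈1.170811, sp=1, e=sp−y≈-0.170811; I≈0.352917, D=e−e_prev≈-0.854511; u=1/2·(-0.170811)+5/4·0.352917+3/4·(-0.854511)≈-0.285143; next y=1/2·1.170811+1/2·(-0.285143)≈0.442834
n=11: y≈0.442834, sp=1, e=sp−y≈0.557166; I≈0.910083, D=e−e_prev≈0.727977; u=1/2·0.557166+5/4·0.910083+3/4·0.727977≈1.962169; next y=1/2·0.442834+1/2·1.962169≈1.202502
n=12: y≈1.202502, sp=1, e=sp−y≈-0.202502; I≈0.707581, D=e−e_prev≈-0.759668; u=1/2·(-0.202502)+5/4·0.707581+3/4·(-0.759668)≈0.213475; next y=1/2·1.202502+1/2·0.213475≈0.707988
n=13: y≈0.707988, sp=1, e=sp−y≈0.292012; I≈0.999593, D=e−e_prev≈0.494513; u=1/2·0.292012+5/4·0.999593+3/4·0.494513≈1.766382; next y=1/2·0.707988+1/2·1.766382≈1.237185
n=14: y≈1.237185, sp=1, e=sp−y≈-0.237185; I≈0.762408, D=e−e_prev≈-0.529197; u=1/2·(-0.237185)+5/4·0.762408+3/4·(-0.529197)≈0.437520; next y=1/2·1.237185+1/2·0.437520≈0.837352

0 4 10.000 0.000
1 4 -0.500 5.000
2 4 8.875 2.250
3 4 0.719 5.563
4 4 7.305 3.141
5 4 1.357 5.223
6 1 -1.278 3.290
7 1 2.370 1.006
8 1 -1.055 1.688
9 1 2.025 0.316
10 1 -0.285 1.171
11 1 1.962 0.443
12 1 0.213 1.203
13 1 1.766 0.708
14 1 0.438 1.237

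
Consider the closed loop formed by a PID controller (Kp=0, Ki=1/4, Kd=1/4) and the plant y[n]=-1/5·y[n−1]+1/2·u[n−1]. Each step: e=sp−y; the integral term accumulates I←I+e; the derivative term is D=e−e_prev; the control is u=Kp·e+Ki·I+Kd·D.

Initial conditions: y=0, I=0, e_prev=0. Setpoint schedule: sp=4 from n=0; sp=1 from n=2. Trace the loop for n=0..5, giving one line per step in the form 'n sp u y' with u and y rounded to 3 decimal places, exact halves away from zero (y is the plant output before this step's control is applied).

(exact arithmetic carried between steps; '≈' marks a value shown rounded to 6 d.p. or computed from one; I and e_prev carry over from the previous line; the table rounds u and y to 3 d.p., halves away from zero)
n=0: y=0, sp=4, e=sp−y=4; I=4, D=e−e_prev=4; u=0·4+1/4·4+1/4·4=2; next y=-1/5·0+1/2·2=1
n=1: y=1, sp=4, e=sp−y=3; I=7, D=e−e_prev=-1; u=0·3+1/4·7+1/4·(-1)=1.5; next y=-1/5·1+1/2·1.5=0.55
n=2: y=0.55, sp=1, e=sp−y=0.45; I=7.45, D=e−e_prev=-2.55; u=0·0.45+1/4·7.45+1/4·(-2.55)=1.225; next y=-1/5·0.55+1/2·1.225=0.5025
n=3: y=0.5025, sp=1, e=sp−y=0.4975; I=7.9475, D=e−e_prev=0.0475; u=0·0.4975+1/4·7.9475+1/4·0.0475=1.99875; next y=-1/5·0.5025+1/2·1.99875=0.898875
n=4: y=0.898875, sp=1, e=sp−y=0.101125; I=8.048625, D=e−e_prev=-0.396375; u=0·0.101125+1/4·8.048625+1/4·(-0.396375)≈1.913063; next y=-1/5·0.898875+1/2·1.913063≈0.776756
n=5: y≈0.776756, sp=1, e=sp−y≈0.223244; I≈8.271869, D=e−e_prev≈0.122119; u=0·0.223244+1/4·8.271869+1/4·0.122119≈2.098497; next y=-1/5·0.776756+1/2·2.098497≈0.893897

0 4 2.000 0.000
1 4 1.500 1.000
2 1 1.225 0.550
3 1 1.999 0.503
4 1 1.913 0.899
5 1 2.098 0.777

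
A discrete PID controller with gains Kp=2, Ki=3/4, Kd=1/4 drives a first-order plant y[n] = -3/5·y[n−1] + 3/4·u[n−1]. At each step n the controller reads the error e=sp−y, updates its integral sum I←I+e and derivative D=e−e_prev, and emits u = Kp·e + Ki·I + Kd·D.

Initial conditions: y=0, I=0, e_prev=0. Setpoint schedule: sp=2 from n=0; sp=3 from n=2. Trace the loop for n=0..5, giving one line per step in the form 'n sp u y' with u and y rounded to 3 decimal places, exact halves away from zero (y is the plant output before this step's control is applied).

(exact arithmetic carried between steps; '≈' marks a value shown rounded to 6 d.p. or computed from one; I and e_prev carry over from the previous line; the table rounds u and y to 3 d.p., halves away from zero)
n=0: y=0, sp=2, e=sp−y=2; I=2, D=e−e_prev=2; u=2·2+3/4·2+1/4·2=6; next y=-3/5·0+3/4·6=4.5
n=1: y=4.5, sp=2, e=sp−y=-2.5; I=-0.5, D=e−e_prev=-4.5; u=2·(-2.5)+3/4·(-0.5)+1/4·(-4.5)=-6.5; next y=-3/5·4.5+3/4·(-6.5)=-7.575
n=2: y=-7.575, sp=3, e=sp−y=10.575; I=10.075, D=e−e_prev=13.075; u=2·10.575+3/4·10.075+1/4·13.075=31.975; next y=-3/5·(-7.575)+3/4·31.975=28.52625
n=3: y=28.52625, sp=3, e=sp−y=-25.52625; I=-15.45125, D=e−e_prev=-36.10125; u=2·(-25.52625)+3/4·(-15.45125)+1/4·(-36.10125)=-71.66625; next y=-3/5·28.52625+3/4·(-71.66625)≈-70.865438
n=4: y≈-70.865438, sp=3, e=sp−y≈73.865438; I≈58.414188, D=e−e_prev≈99.391688; u=2·73.865438+3/4·58.414188+1/4·99.391688≈216.389438; next y=-3/5·(-70.865438)+3/4·216.389438≈204.811341
n=5: y≈204.811341, sp=3, e=sp−y≈-201.811341; I≈-143.397153, D=e−e_prev≈-275.676778; u=2·(-201.811341)+3/4·(-143.397153)+1/4·(-275.676778)≈-580.089741; next y=-3/5·204.811341+3/4·(-580.089741)≈-557.954110

0 2 6.000 0.000
1 2 -6.500 4.500
2 3 31.975 -7.575
3 3 -71.666 28.526
4 3 216.389 -70.865
5 3 -580.090 204.811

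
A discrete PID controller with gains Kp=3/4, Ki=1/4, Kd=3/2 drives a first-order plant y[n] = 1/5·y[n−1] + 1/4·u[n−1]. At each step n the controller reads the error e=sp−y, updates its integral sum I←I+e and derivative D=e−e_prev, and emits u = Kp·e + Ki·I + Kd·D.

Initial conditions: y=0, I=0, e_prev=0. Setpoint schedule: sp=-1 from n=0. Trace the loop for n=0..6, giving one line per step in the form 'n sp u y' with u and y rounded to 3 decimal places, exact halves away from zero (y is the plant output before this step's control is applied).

(exact arithmetic carried between steps; '≈' marks a value shown rounded to 6 d.p. or computed from one; I and e_prev carry over from the previous line; the table rounds u and y to 3 d.p., halves away from zero)
n=0: y=0, sp=-1, e=sp−y=-1; I=-1, D=e−e_prev=-1; u=3/4·(-1)+1/4·(-1)+3/2·(-1)=-2.5; next y=1/5·0+1/4·(-2.5)=-0.625
n=1: y=-0.625, sp=-1, e=sp−y=-0.375; I=-1.375, D=e−e_prev=0.625; u=3/4·(-0.375)+1/4·(-1.375)+3/2·0.625=0.3125; next y=1/5·(-0.625)+1/4·0.3125=-0.046875
n=2: y=-0.046875, sp=-1, e=sp−y=-0.953125; I=-2.328125, D=e−e_prev=-0.578125; u=3/4·(-0.953125)+1/4·(-2.328125)+3/2·(-0.578125)≈-2.164063; next y=1/5·(-0.046875)+1/4·(-2.164063)≈-0.550391
n=3: y≈-0.550391, sp=-1, e=sp−y≈-0.449609; I≈-2.777734, D=e−e_prev≈0.503516; u=3/4·(-0.449609)+1/4·(-2.777734)+3/2·0.503516≈-0.276367; next y=1/5·(-0.550391)+1/4·(-0.276367)≈-0.179170
n=4: y≈-0.179170, sp=-1, e=sp−y≈-0.820830; I≈-3.598564, D=e−e_prev≈-0.371221; u=3/4·(-0.820830)+1/4·(-3.598564)+3/2·(-0.371221)≈-2.072095; next y=1/5·(-0.179170)+1/4·(-2.072095)≈-0.553858
n=5: y≈-0.553858, sp=-1, e=sp−y≈-0.446142; I≈-4.044707, D=e−e_prev≈0.374688; u=3/4·(-0.446142)+1/4·(-4.044707)+3/2·0.374688≈-0.783752; next y=1/5·(-0.553858)+1/4·(-0.783752)≈-0.306709
n=6: y≈-0.306709, sp=-1, e=sp−y≈-0.693291; I≈-4.737997, D=e−e_prev≈-0.247148; u=3/4·(-0.693291)+1/4·(-4.737997)+3/2·(-0.247148)≈-2.075189; next y=1/5·(-0.306709)+1/4·(-2.075189)≈-0.580139

0 -1 -2.500 0.000
1 -1 0.313 -0.625
2 -1 -2.164 -0.047
3 -1 -0.276 -0.550
4 -1 -2.072 -0.179
5 -1 -0.784 -0.554
6 -1 -2.075 -0.307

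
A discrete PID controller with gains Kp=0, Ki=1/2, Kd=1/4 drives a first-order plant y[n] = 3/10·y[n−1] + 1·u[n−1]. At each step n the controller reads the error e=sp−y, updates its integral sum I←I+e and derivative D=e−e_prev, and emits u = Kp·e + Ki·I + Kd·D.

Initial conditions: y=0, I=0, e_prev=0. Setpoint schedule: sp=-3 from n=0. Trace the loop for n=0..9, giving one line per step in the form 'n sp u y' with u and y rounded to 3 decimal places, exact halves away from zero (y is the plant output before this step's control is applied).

(exact arithmetic carried between steps; '≈' marks a value shown rounded to 6 d.p. or computed from one; I and e_prev carry over from the previous line; the table rounds u and y to 3 d.p., halves away from zero)
n=0: y=0, sp=-3, e=sp−y=-3; I=-3, D=e−e_prev=-3; u=0·(-3)+1/2·(-3)+1/4·(-3)=-2.25; next y=3/10·0+1·(-2.25)=-2.25
n=1: y=-2.25, sp=-3, e=sp−y=-0.75; I=-3.75, D=e−e_prev=2.25; u=0·(-0.75)+1/2·(-3.75)+1/4·2.25=-1.3125; next y=3/10·(-2.25)+1·(-1.3125)=-1.9875
n=2: y=-1.9875, sp=-3, e=sp−y=-1.0125; I=-4.7625, D=e−e_prev=-0.2625; u=0·(-1.0125)+1/2·(-4.7625)+1/4·(-0.2625)=-2.446875; next y=3/10·(-1.9875)+1·(-2.446875)=-3.043125
n=3: y=-3.043125, sp=-3, e=sp−y=0.043125; I=-4.719375, D=e−e_prev=1.055625; u=0·0.043125+1/2·(-4.719375)+1/4·1.055625≈-2.095781; next y=3/10·(-3.043125)+1·(-2.095781)≈-3.008719
n=4: y≈-3.008719, sp=-3, e=sp−y≈0.008719; I≈-4.710656, D=e−e_prev≈-0.034406; u=0·0.008719+1/2·(-4.710656)+1/4·(-0.034406)≈-2.363930; next y=3/10·(-3.008719)+1·(-2.363930)≈-3.266545
n=5: y≈-3.266545, sp=-3, e=sp−y≈0.266545; I≈-4.444111, D=e−e_prev≈0.257827; u=0·0.266545+1/2·(-4.444111)+1/4·0.257827≈-2.157599; next y=3/10·(-3.266545)+1·(-2.157599)≈-3.137562
n=6: y≈-3.137562, sp=-3, e=sp−y≈0.137562; I≈-4.306549, D=e−e_prev≈-0.128983; u=0·0.137562+1/2·(-4.306549)+1/4·(-0.128983)≈-2.185520; next y=3/10·(-3.137562)+1·(-2.185520)≈-3.126789
n=7: y≈-3.126789, sp=-3, e=sp−y≈0.126789; I≈-4.179760, D=e−e_prev≈-0.010774; u=0·0.126789+1/2·(-4.179760)+1/4·(-0.010774)≈-2.092573; next y=3/10·(-3.126789)+1·(-2.092573)≈-3.030610
n=8: y≈-3.030610, sp=-3, e=sp−y≈0.030610; I≈-4.149150, D=e−e_prev≈-0.096179; u=0·0.030610+1/2·(-4.149150)+1/4·(-0.096179)≈-2.098620; next y=3/10·(-3.030610)+1·(-2.098620)≈-3.007803
n=9: y≈-3.007803, sp=-3, e=sp−y≈0.007803; I≈-4.141347, D=e−e_prev≈-0.022807; u=0·0.007803+1/2·(-4.141347)+1/4·(-0.022807)≈-2.076375; next y=3/10·(-3.007803)+1·(-2.076375)≈-2.978716

0 -3 -2.250 0.000
1 -3 -1.313 -2.250
2 -3 -2.447 -1.988
3 -3 -2.096 -3.043
4 -3 -2.364 -3.009
5 -3 -2.158 -3.267
6 -3 -2.186 -3.138
7 -3 -2.093 -3.127
8 -3 -2.099 -3.031
9 -3 -2.076 -3.008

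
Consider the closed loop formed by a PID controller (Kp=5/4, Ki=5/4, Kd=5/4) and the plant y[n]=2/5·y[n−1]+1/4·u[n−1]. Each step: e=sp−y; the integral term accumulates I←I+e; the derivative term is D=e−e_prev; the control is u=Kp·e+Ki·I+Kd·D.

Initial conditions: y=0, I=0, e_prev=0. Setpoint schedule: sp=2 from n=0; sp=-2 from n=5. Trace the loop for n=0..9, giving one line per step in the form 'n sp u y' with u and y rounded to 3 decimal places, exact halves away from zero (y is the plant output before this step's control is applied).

0 2 7.500 0.000
1 2 0.469 1.875
2 2 6.748 0.867
3 2 2.529 2.034
4 2 6.150 1.446
5 -2 -11.405 2.116
6 -2 4.741 -2.005
7 -2 -9.359 0.383
8 -2 0.283 -2.187
9 -2 -7.881 -0.804

(exact arithmetic carried between steps; '≈' marks a value shown rounded to 6 d.p. or computed from one; I and e_prev carry over from the previous line; the table rounds u and y to 3 d.p., halves away from zero)
n=0: y=0, sp=2, e=sp−y=2; I=2, D=e−e_prev=2; u=5/4·2+5/4·2+5/4·2=7.5; next y=2/5·0+1/4·7.5=1.875
n=1: y=1.875, sp=2, e=sp−y=0.125; I=2.125, D=e−e_prev=-1.875; u=5/4·0.125+5/4·2.125+5/4·(-1.875)=0.46875; next y=2/5·1.875+1/4·0.46875≈0.867188
n=2: y≈0.867188, sp=2, e=sp−y≈1.132813; I≈3.257813, D=e−e_prev≈1.007813; u=5/4·1.132813+5/4·3.257813+5/4·1.007813≈6.748047; next y=2/5·0.867188+1/4·6.748047≈2.033887
n=3: y≈2.033887, sp=2, e=sp−y≈-0.033887; I≈3.223926, D=e−e_prev≈-1.166699; u=5/4·(-0.033887)+5/4·3.223926+5/4·(-1.166699)≈2.529175; next y=2/5·2.033887+1/4·2.529175≈1.445848
n=4: y≈1.445848, sp=2, e=sp−y≈0.554152; I≈3.778077, D=e−e_prev≈0.588038; u=5/4·0.554152+5/4·3.778077+5/4·0.588038≈6.150334; next y=2/5·1.445848+1/4·6.150334≈2.115923
n=5: y≈2.115923, sp=-2, e=sp−y≈-4.115923; I≈-0.337846, D=e−e_prev≈-4.670075; u=5/4·(-4.115923)+5/4·(-0.337846)+5/4·(-4.670075)≈-11.404804; next y=2/5·2.115923+1/4·(-11.404804)≈-2.004832
n=6: y≈-2.004832, sp=-2, e=sp−y≈0.004832; I≈-0.333014, D=e−e_prev≈4.120755; u=5/4·0.004832+5/4·(-0.333014)+5/4·4.120755≈4.740716; next y=2/5·(-2.004832)+1/4·4.740716≈0.383246
n=7: y≈0.383246, sp=-2, e=sp−y≈-2.383246; I≈-2.716260, D=e−e_prev≈-2.388078; u=5/4·(-2.383246)+5/4·(-2.716260)+5/4·(-2.388078)≈-9.359480; next y=2/5·0.383246+1/4·(-9.359480)≈-2.186572
n=8: y≈-2.186572, sp=-2, e=sp−y≈0.186572; I≈-2.529688, D=e−e_prev≈2.569818; u=5/4·0.186572+5/4·(-2.529688)+5/4·2.569818≈0.283376; next y=2/5·(-2.186572)+1/4·0.283376≈-0.803785
n=9: y≈-0.803785, sp=-2, e=sp−y≈-1.196215; I≈-3.725904, D=e−e_prev≈-1.382787; u=5/4·(-1.196215)+5/4·(-3.725904)+5/4·(-1.382787)≈-7.881133; next y=2/5·(-0.803785)+1/4·(-7.881133)≈-2.291797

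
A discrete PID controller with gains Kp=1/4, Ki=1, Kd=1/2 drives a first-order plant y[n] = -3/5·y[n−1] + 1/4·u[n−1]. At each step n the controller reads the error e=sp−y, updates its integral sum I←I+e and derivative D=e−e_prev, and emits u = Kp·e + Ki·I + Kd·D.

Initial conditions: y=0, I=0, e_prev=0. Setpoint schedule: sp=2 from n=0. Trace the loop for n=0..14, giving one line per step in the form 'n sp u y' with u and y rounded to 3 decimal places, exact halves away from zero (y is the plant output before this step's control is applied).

0 2 3.500 0.000
1 2 2.969 0.875
2 2 5.682 0.217
3 2 5.258 1.290
4 2 7.817 0.540
5 2 6.995 1.630
6 2 9.413 0.771
7 2 8.253 1.891
8 2 10.606 0.929
9 2 9.156 2.094
10 2 11.503 1.032
11 2 9.798 2.256
12 2 12.184 1.096
13 2 10.246 2.389
14 2 12.709 1.128

(exact arithmetic carried between steps; '≈' marks a value shown rounded to 6 d.p. or computed from one; I and e_prev carry over from the previous line; the table rounds u and y to 3 d.p., halves away from zero)
n=0: y=0, sp=2, e=sp−y=2; I=2, D=e−e_prev=2; u=1/4·2+1·2+1/2·2=3.5; next y=-3/5·0+1/4·3.5=0.875
n=1: y=0.875, sp=2, e=sp−y=1.125; I=3.125, D=e−e_prev=-0.875; u=1/4·1.125+1·3.125+1/2·(-0.875)=2.96875; next y=-3/5·0.875+1/4·2.96875≈0.217188
n=2: y≈0.217188, sp=2, e=sp−y≈1.782813; I≈4.907813, D=e−e_prev≈0.657813; u=1/4·1.782813+1·4.907813+1/2·0.657813≈5.682422; next y=-3/5·0.217188+1/4·5.682422≈1.290293
n=3: y≈1.290293, sp=2, e=sp−y≈0.709707; I≈5.617520, D=e−e_prev≈-1.073105; u=1/4·0.709707+1·5.617520+1/2·(-1.073105)≈5.258394; next y=-3/5·1.290293+1/4·5.258394≈0.540423
n=4: y≈0.540423, sp=2, e=sp−y≈1.459577; I≈7.077097, D=e−e_prev≈0.749870; u=1/4·1.459577+1·7.077097+1/2·0.749870≈7.816926; next y=-3/5·0.540423+1/4·7.816926≈1.629978
n=5: y≈1.629978, sp=2, e=sp−y≈0.370022; I≈7.447119, D=e−e_prev≈-1.089555; u=1/4·0.370022+1·7.447119+1/2·(-1.089555)≈6.994847; next y=-3/5·1.629978+1/4·6.994847≈0.770725
n=6: y≈0.770725, sp=2, e=sp−y≈1.229275; I≈8.676394, D=e−e_prev≈0.859253; u=1/4·1.229275+1·8.676394+1/2·0.859253≈9.413339; next y=-3/5·0.770725+1/4·9.413339≈1.890900
n=7: y≈1.890900, sp=2, e=sp−y≈0.109100; I≈8.785494, D=e−e_prev≈-1.120175; u=1/4·0.109100+1·8.785494+1/2·(-1.120175)≈8.252682; next y=-3/5·1.890900+1/4·8.252682≈0.928630
n=8: y≈0.928630, sp=2, e=sp−y≈1.071370; I≈9.856864, D=e−e_prev≈0.962270; u=1/4·1.071370+1·9.856864+1/2·0.962270≈10.605841; next y=-3/5·0.928630+1/4·10.605841≈2.094282
n=9: y≈2.094282, sp=2, e=sp−y≈-0.094282; I≈9.762582, D=e−e_prev≈-1.165652; u=1/4·(-0.094282)+1·9.762582+1/2·(-1.165652)≈9.156185; next y=-3/5·2.094282+1/4·9.156185≈1.032477
n=10: y≈1.032477, sp=2, e=sp−y≈0.967523; I≈10.730105, D=e−e_prev≈1.061805; u=1/4·0.967523+1·10.730105+1/2·1.061805≈11.502888; next y=-3/5·1.032477+1/4·11.502888≈2.256236
n=11: y≈2.256236, sp=2, e=sp−y≈-0.256236; I≈10.473869, D=e−e_prev≈-1.223758; u=1/4·(-0.256236)+1·10.473869+1/2·(-1.223758)≈9.797931; next y=-3/5·2.256236+1/4·9.797931≈1.095741
n=12: y≈1.095741, sp=2, e=sp−y≈0.904259; I≈11.378128, D=e−e_prev≈1.160494; u=1/4·0.904259+1·11.378128+1/2·1.160494≈12.184439; next y=-3/5·1.095741+1/4·12.184439≈2.388665
n=13: y≈2.388665, sp=2, e=sp−y≈-0.388665; I≈10.989463, D=e−e_prev≈-1.292924; u=1/4·(-0.388665)+1·10.989463+1/2·(-1.292924)≈10.245834; next y=-3/5·2.388665+1/4·10.245834≈1.128260
n=14: y≈1.128260, sp=2, e=sp−y≈0.871740; I≈11.861203, D=e−e_prev≈1.260405; u=1/4·0.871740+1·11.861203+1/2·1.260405≈12.709341; next y=-3/5·1.128260+1/4·12.709341≈2.500379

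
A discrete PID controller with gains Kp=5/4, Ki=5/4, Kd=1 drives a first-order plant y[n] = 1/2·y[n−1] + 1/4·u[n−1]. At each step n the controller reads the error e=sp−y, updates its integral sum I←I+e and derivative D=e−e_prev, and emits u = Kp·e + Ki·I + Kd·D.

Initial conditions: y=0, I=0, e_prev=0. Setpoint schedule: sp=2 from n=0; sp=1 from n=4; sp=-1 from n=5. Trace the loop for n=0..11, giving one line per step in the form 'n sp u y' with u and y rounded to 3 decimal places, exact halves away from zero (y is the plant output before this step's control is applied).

(exact arithmetic carried between steps; '≈' marks a value shown rounded to 6 d.p. or computed from one; I and e_prev carry over from the previous line; the table rounds u and y to 3 d.p., halves away from zero)
n=0: y=0, sp=2, e=sp−y=2; I=2, D=e−e_prev=2; u=5/4·2+5/4·2+1·2=7; next y=1/2·0+1/4·7=1.75
n=1: y=1.75, sp=2, e=sp−y=0.25; I=2.25, D=e−e_prev=-1.75; u=5/4·0.25+5/4·2.25+1·(-1.75)=1.375; next y=1/2·1.75+1/4·1.375=1.21875
n=2: y=1.21875, sp=2, e=sp−y=0.78125; I=3.03125, D=e−e_prev=0.53125; u=5/4·0.78125+5/4·3.03125+1·0.53125=5.296875; next y=1/2·1.21875+1/4·5.296875≈1.933594
n=3: y≈1.933594, sp=2, e=sp−y≈0.066406; I≈3.097656, D=e−e_prev≈-0.714844; u=5/4·0.066406+5/4·3.097656+1·(-0.714844)≈3.240234; next y=1/2·1.933594+1/4·3.240234≈1.776855
n=4: y≈1.776855, sp=1, e=sp−y≈-0.776855; I≈2.320801, D=e−e_prev≈-0.843262; u=5/4·(-0.776855)+5/4·2.320801+1·(-0.843262)≈1.086670; next y=1/2·1.776855+1/4·1.086670≈1.160095
n=5: y≈1.160095, sp=-1, e=sp−y≈-2.160095; I≈0.160706, D=e−e_prev≈-1.383240; u=5/4·(-2.160095)+5/4·0.160706+1·(-1.383240)≈-3.882477; next y=1/2·1.160095+1/4·(-3.882477)≈-0.390572
n=6: y≈-0.390572, sp=-1, e=sp−y≈-0.609428; I≈-0.448723, D=e−e_prev≈1.550667; u=5/4·(-0.609428)+5/4·(-0.448723)+1·1.550667≈0.227978; next y=1/2·(-0.390572)+1/4·0.227978≈-0.138291
n=7: y≈-0.138291, sp=-1, e=sp−y≈-0.861709; I≈-1.310431, D=e−e_prev≈-0.252280; u=5/4·(-0.861709)+5/4·(-1.310431)+1·(-0.252280)≈-2.967455; next y=1/2·(-0.138291)+1/4·(-2.967455)≈-0.811010
n=8: y≈-0.811010, sp=-1, e=sp−y≈-0.188990; I≈-1.499422, D=e−e_prev≈0.672718; u=5/4·(-0.188990)+5/4·(-1.499422)+1·0.672718≈-1.437797; next y=1/2·(-0.811010)+1/4·(-1.437797)≈-0.764954
n=9: y≈-0.764954, sp=-1, e=sp−y≈-0.235046; I≈-1.734468, D=e−e_prev≈-0.046055; u=5/4·(-0.235046)+5/4·(-1.734468)+1·(-0.046055)≈-2.507948; next y=1/2·(-0.764954)+1/4·(-2.507948)≈-1.009464
n=10: y≈-1.009464, sp=-1, e=sp−y≈0.009464; I≈-1.725004, D=e−e_prev≈0.244510; u=5/4·0.009464+5/4·(-1.725004)+1·0.244510≈-1.899915; next y=1/2·(-1.009464)+1/4·(-1.899915)≈-0.979711
n=11: y≈-0.979711, sp=-1, e=sp−y≈-0.020289; I≈-1.745293, D=e−e_prev≈-0.029753; u=5/4·(-0.020289)+5/4·(-1.745293)+1·(-0.029753)≈-2.236731; next y=1/2·(-0.979711)+1/4·(-2.236731)≈-1.049038

0 2 7.000 0.000
1 2 1.375 1.750
2 2 5.297 1.219
3 2 3.240 1.934
4 1 1.087 1.777
5 -1 -3.882 1.160
6 -1 0.228 -0.391
7 -1 -2.967 -0.138
8 -1 -1.438 -0.811
9 -1 -2.508 -0.765
10 -1 -1.900 -1.009
11 -1 -2.237 -0.980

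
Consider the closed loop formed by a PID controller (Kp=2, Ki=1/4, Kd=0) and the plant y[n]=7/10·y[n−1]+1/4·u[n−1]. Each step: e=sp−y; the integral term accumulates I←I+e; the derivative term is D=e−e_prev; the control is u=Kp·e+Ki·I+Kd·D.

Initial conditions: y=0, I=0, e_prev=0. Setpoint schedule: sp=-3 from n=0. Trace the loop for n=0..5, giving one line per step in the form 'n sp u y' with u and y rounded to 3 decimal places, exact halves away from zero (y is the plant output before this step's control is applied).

0 -3 -6.750 0.000
1 -3 -3.703 -1.688
2 -3 -3.087 -2.107
3 -3 -2.996 -2.247
4 -3 -3.016 -2.322
5 -3 -3.056 -2.379

(exact arithmetic carried between steps; '≈' marks a value shown rounded to 6 d.p. or computed from one; I and e_prev carry over from the previous line; the table rounds u and y to 3 d.p., halves away from zero)
n=0: y=0, sp=-3, e=sp−y=-3; I=-3, D=e−e_prev=-3; u=2·(-3)+1/4·(-3)+0·(-3)=-6.75; next y=7/10·0+1/4·(-6.75)=-1.6875
n=1: y=-1.6875, sp=-3, e=sp−y=-1.3125; I=-4.3125, D=e−e_prev=1.6875; u=2·(-1.3125)+1/4·(-4.3125)+0·1.6875=-3.703125; next y=7/10·(-1.6875)+1/4·(-3.703125)≈-2.107031
n=2: y≈-2.107031, sp=-3, e=sp−y≈-0.892969; I≈-5.205469, D=e−e_prev≈0.419531; u=2·(-0.892969)+1/4·(-5.205469)+0·0.419531≈-3.087305; next y=7/10·(-2.107031)+1/4·(-3.087305)≈-2.246748
n=3: y≈-2.246748, sp=-3, e=sp−y≈-0.753252; I≈-5.958721, D=e−e_prev≈0.139717; u=2·(-0.753252)+1/4·(-5.958721)+0·0.139717≈-2.996184; next y=7/10·(-2.246748)+1/4·(-2.996184)≈-2.321770
n=4: y≈-2.321770, sp=-3, e=sp−y≈-0.678230; I≈-6.636951, D=e−e_prev≈0.075022; u=2·(-0.678230)+1/4·(-6.636951)+0·0.075022≈-3.015698; next y=7/10·(-2.321770)+1/4·(-3.015698)≈-2.379163
n=5: y≈-2.379163, sp=-3, e=sp−y≈-0.620837; I≈-7.257788, D=e−e_prev≈0.057394; u=2·(-0.620837)+1/4·(-7.257788)+0·0.057394≈-3.056120; next y=7/10·(-2.379163)+1/4·(-3.056120)≈-2.429444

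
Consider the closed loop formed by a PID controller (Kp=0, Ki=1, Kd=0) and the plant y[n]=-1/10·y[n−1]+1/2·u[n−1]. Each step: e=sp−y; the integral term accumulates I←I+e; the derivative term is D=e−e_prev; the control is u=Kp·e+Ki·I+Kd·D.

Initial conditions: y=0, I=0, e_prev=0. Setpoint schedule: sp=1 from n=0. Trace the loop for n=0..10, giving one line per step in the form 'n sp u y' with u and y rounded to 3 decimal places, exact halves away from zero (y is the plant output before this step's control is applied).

(exact arithmetic carried between steps; '≈' marks a value shown rounded to 6 d.p. or computed from one; I and e_prev carry over from the previous line; the table rounds u and y to 3 d.p., halves away from zero)
n=0: y=0, sp=1, e=sp−y=1; I=1, D=e−e_prev=1; u=0·1+1·1+0·1=1; next y=-1/10·0+1/2·1=0.5
n=1: y=0.5, sp=1, e=sp−y=0.5; I=1.5, D=e−e_prev=-0.5; u=0·0.5+1·1.5+0·(-0.5)=1.5; next y=-1/10·0.5+1/2·1.5=0.7
n=2: y=0.7, sp=1, e=sp−y=0.3; I=1.8, D=e−e_prev=-0.2; u=0·0.3+1·1.8+0·(-0.2)=1.8; next y=-1/10·0.7+1/2·1.8=0.83
n=3: y=0.83, sp=1, e=sp−y=0.17; I=1.97, D=e−e_prev=-0.13; u=0·0.17+1·1.97+0·(-0.13)=1.97; next y=-1/10·0.83+1/2·1.97=0.902
n=4: y=0.902, sp=1, e=sp−y=0.098; I=2.068, D=e−e_prev=-0.072; u=0·0.098+1·2.068+0·(-0.072)=2.068; next y=-1/10·0.902+1/2·2.068=0.9438
n=5: y=0.9438, sp=1, e=sp−y=0.0562; I=2.1242, D=e−e_prev=-0.0418; u=0·0.0562+1·2.1242+0·(-0.0418)=2.1242; next y=-1/10·0.9438+1/2·2.1242=0.96772
n=6: y=0.96772, sp=1, e=sp−y=0.03228; I=2.15648, D=e−e_prev=-0.02392; u=0·0.03228+1·2.15648+0·(-0.02392)=2.15648; next y=-1/10·0.96772+1/2·2.15648=0.981468
n=7: y=0.981468, sp=1, e=sp−y=0.018532; I=2.175012, D=e−e_prev=-0.013748; u=0·0.018532+1·2.175012+0·(-0.013748)=2.175012; next y=-1/10·0.981468+1/2·2.175012≈0.989359
n=8: y≈0.989359, sp=1, e=sp−y≈0.010641; I≈2.185653, D=e−e_prev≈-0.007891; u=0·0.010641+1·2.185653+0·(-0.007891)≈2.185653; next y=-1/10·0.989359+1/2·2.185653≈0.993890
n=9: y≈0.993890, sp=1, e=sp−y≈0.006110; I≈2.191762, D=e−e_prev≈-0.004531; u=0·0.006110+1·2.191762+0·(-0.004531)≈2.191762; next y=-1/10·0.993890+1/2·2.191762≈0.996492
n=10: y≈0.996492, sp=1, e=sp−y≈0.003508; I≈2.195270, D=e−e_prev≈-0.002602; u=0·0.003508+1·2.195270+0·(-0.002602)≈2.195270; next y=-1/10·0.996492+1/2·2.195270≈0.997986

0 1 1.000 0.000
1 1 1.500 0.500
2 1 1.800 0.700
3 1 1.970 0.830
4 1 2.068 0.902
5 1 2.124 0.944
6 1 2.156 0.968
7 1 2.175 0.981
8 1 2.186 0.989
9 1 2.192 0.994
10 1 2.195 0.996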